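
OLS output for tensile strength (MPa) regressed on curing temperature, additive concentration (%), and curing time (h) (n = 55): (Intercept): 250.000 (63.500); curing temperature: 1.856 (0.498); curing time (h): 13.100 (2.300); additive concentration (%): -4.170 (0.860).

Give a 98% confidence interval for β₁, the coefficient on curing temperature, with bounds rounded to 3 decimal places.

(0.660, 3.052)

Read off: b = 1.856, SE = 0.498 for curing temperature.
df = n − k − 1 = 55 − 3 − 1 = 51.
t* = t_{0.01, 51} = 2.401718.
Margin = t* × SE = 2.401718 × 0.498 = 1.19606.
CI: 1.856 ± 1.19606 → (0.660, 3.052).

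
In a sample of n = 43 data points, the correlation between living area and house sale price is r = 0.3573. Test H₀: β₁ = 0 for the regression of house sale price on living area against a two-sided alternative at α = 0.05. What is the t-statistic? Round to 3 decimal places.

t = 2.450

t = r·√(n − 2)/√(1 − r²) = 0.3573·√41/√0.872337 = 2.450.
df = n − 2 = 41.
Two-sided p ≈ 0.0187, which is < 0.05, so reject H₀.
There is evidence of a linear association between living area and house sale price.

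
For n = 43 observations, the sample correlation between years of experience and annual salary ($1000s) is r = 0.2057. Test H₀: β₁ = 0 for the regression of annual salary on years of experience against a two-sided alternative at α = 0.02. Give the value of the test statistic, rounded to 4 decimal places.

t = 1.3459

t = r·√(n − 2)/√(1 − r²) = 0.2057·√41/√0.957688 = 1.3459.
df = n − 2 = 41.
Two-sided p ≈ 0.1857, which is ≥ 0.02, so fail to reject H₀.
The data do not give significant evidence of a linear association between years of experience and annual salary.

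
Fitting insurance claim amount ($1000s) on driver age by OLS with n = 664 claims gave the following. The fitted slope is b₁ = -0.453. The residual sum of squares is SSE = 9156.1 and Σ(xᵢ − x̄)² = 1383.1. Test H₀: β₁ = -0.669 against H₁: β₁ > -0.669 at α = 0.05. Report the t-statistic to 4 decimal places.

MSE = SSE/(n − 2) = 9156.1/662 = 13.831.
SE(b₁) = √(MSE/Sₓₓ) = √(13.831/1383.1) = 0.0999999.
t = (-0.453 − (-0.669)) / 0.0999999 = 2.1600.
df = n − 2 = 662.
One-sided p ≈ 0.0156, which is < 0.05, so reject H₀.
There is evidence that the true slope on driver age exceeds -0.669 $1000s per unit.

t = 2.1600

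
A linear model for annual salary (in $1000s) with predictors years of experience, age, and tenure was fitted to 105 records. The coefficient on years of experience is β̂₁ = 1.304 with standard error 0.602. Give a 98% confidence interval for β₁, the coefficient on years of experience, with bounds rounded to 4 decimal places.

df = n − k − 1 = 105 − 3 − 1 = 101.
t* = t_{0.01, 101} = 2.363837.
Margin = t* × SE = 2.363837 × 0.602 = 1.423030.
CI: 1.304 ± 1.423030 → (-0.1190, 2.7270).
With 98% confidence, each one-unit increase in years of experience is associated with a change of between -0.1190 and 2.7270 $1000s in annual salary, holding the other predictors fixed.

(-0.1190, 2.7270)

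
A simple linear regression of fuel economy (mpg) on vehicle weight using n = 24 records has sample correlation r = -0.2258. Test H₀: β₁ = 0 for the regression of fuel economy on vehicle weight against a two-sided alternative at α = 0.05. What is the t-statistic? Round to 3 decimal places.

t = -1.087

t = r·√(n − 2)/√(1 − r²) = -0.2258·√22/√0.949014 = -1.087.
df = n − 2 = 22.
Two-sided p ≈ 0.2887, which is ≥ 0.05, so fail to reject H₀.
The data do not give significant evidence of a linear association between vehicle weight and fuel economy.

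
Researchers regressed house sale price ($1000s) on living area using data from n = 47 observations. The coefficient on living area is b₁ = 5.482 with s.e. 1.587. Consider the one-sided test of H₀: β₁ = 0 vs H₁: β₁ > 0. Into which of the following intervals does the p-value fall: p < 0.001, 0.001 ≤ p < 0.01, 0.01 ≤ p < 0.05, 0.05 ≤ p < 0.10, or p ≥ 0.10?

t = 5.482 / 1.587 = 3.454.
df = n − 2 = 47 − 2 = 45.
One-sided p = P(T_{45} > t) ≈ 0.0006.
So p < 0.001.

p < 0.001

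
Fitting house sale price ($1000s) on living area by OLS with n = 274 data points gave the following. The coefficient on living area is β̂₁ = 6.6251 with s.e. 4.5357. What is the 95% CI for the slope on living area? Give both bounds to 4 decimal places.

(-2.3044, 15.5546)

df = n − 2 = 274 − 2 = 272.
t* = t_{0.025, 272} = 1.968724.
Margin = t* × SE = 1.968724 × 4.5357 = 8.929541.
CI: 6.6251 ± 8.929541 → (-2.3044, 15.5546).
With 95% confidence, each one-unit increase in living area is associated with a change of between -2.3044 and 15.5546 $1000s in house sale price.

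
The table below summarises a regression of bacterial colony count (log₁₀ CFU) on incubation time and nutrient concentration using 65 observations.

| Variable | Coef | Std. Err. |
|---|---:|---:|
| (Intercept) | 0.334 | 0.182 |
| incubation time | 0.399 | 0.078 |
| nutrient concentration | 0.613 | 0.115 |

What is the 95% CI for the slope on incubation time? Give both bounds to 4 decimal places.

(0.2431, 0.5549)

Read off: b = 0.399, SE = 0.078 for incubation time.
df = n − k − 1 = 65 − 2 − 1 = 62.
t* = t_{0.025, 62} = 1.998972.
Margin = t* × SE = 1.998972 × 0.078 = 0.155920.
CI: 0.399 ± 0.155920 → (0.2431, 0.5549).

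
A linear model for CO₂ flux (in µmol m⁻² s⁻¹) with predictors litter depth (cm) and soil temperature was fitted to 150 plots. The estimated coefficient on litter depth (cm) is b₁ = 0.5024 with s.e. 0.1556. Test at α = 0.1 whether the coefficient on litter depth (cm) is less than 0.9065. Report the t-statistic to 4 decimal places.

H₀: β₁ = 0.9065 vs H₁: β₁ < 0.9065.
t = (b₁ − β₁⁰)/SE = (0.5024 − 0.9065) / 0.1556 = -2.5970.
df = n − k − 1 = 150 − 2 − 1 = 147.
One-sided p ≈ 0.0052, which is < 0.1, so reject H₀.
There is evidence that the true slope on litter depth (cm) is below 0.9065 µmol m⁻² s⁻¹ per unit, holding the other predictors fixed.

t = -2.5970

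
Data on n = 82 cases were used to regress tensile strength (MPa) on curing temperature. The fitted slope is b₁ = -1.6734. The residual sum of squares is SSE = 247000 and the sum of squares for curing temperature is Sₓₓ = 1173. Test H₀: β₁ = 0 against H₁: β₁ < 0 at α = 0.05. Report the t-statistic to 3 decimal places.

t = -1.031

MSE = SSE/(n − 2) = 247000/80 = 3087.5.
SE(b₁) = √(MSE/Sₓₓ) = √(3087.5/1173) = 1.62239.
t = -1.6734 / 1.62239 = -1.031.
df = n − 2 = 80.
One-sided p ≈ 0.1527, which is ≥ 0.05, so fail to reject H₀.
The data do not give significant evidence that the true slope on curing temperature is negative.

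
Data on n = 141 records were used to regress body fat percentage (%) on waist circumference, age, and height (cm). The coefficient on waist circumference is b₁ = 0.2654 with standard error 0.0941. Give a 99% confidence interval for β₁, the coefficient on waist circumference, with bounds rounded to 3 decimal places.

(0.020, 0.511)

df = n − k − 1 = 141 − 3 − 1 = 137.
t* = t_{0.005, 137} = 2.612192.
Margin = t* × SE = 2.612192 × 0.0941 = 0.24581.
CI: 0.2654 ± 0.24581 → (0.020, 0.511).
With 99% confidence, each one-unit increase in waist circumference is associated with a change of between 0.020 and 0.511 % in body fat percentage, holding the other predictors fixed.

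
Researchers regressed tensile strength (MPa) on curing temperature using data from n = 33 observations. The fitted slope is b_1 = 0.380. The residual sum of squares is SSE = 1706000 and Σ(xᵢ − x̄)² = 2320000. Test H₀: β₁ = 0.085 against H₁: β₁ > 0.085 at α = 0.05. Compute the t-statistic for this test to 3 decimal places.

t = 1.915

MSE = SSE/(n − 2) = 1706000/31 = 55032.3.
SE(b_1) = √(MSE/Sₓₓ) = √(55032.3/2320000) = 0.154016.
t = (0.380 − 0.085) / 0.154016 = 1.915.
df = n − 2 = 31.
One-sided p ≈ 0.0324, which is < 0.05, so reject H₀.
There is evidence that the true slope on curing temperature exceeds 0.085 MPa per unit.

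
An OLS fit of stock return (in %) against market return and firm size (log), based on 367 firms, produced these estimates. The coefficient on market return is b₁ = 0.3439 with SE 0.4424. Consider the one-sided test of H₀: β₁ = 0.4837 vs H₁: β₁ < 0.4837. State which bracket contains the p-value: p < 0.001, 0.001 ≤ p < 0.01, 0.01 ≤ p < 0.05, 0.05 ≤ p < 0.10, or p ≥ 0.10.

p ≥ 0.10

t = (0.3439 − 0.4837) / 0.4424 = -0.316.
df = n − k − 1 = 367 − 2 − 1 = 364.
One-sided p = P(T_{364} < t) ≈ 0.3761.
So p ≥ 0.10.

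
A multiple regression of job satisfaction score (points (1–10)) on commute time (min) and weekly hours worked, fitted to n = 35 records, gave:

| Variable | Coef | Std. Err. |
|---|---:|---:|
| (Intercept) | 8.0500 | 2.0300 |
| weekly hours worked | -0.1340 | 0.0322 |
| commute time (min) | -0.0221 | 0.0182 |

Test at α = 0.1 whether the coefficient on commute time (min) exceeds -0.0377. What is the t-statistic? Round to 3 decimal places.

Read off: b = -0.0221, SE = 0.0182 for commute time (min).
H₀: β₁ = -0.0377 vs H₁: β₁ > -0.0377.
t = (-0.0221 − (-0.0377)) / 0.0182 = 0.857.
df = n − k − 1 = 35 − 2 − 1 = 32.
One-sided p ≈ 0.1989, which is ≥ 0.1, so fail to reject H₀.
The data do not give significant evidence that the true slope on commute time (min) exceeds -0.0377 points (1–10) per unit, holding the other predictors fixed.

t = 0.857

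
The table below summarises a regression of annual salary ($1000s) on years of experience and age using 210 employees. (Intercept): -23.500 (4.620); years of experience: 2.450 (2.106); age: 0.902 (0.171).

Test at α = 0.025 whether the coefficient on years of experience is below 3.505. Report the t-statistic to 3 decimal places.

t = -0.501

Read off: b = 2.450, SE = 2.106 for years of experience.
H₀: β₁ = 3.505 vs H₁: β₁ < 3.505.
t = (2.450 − 3.505) / 2.106 = -0.501.
df = n − k − 1 = 210 − 2 − 1 = 207.
One-sided p ≈ 0.3085, which is ≥ 0.025, so fail to reject H₀.
The data do not give significant evidence that the true slope on years of experience is below 3.505 $1000s per unit, holding the other predictors fixed.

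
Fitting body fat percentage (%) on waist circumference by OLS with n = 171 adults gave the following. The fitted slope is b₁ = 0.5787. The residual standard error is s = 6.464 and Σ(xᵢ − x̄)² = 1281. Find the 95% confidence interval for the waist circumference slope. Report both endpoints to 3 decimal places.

SE(b₁) = s/√Sₓₓ = 6.464/√1281 = 0.180604.
df = n − 2 = 169.
t* = t_{0.025, 169} = 1.9741.
Margin = t* × SE = 1.9741 × 0.180604 = 0.35653.
CI: 0.5787 ± 0.35653 → (0.222, 0.935).
With 95% confidence, each one-unit increase in waist circumference is associated with a change of between 0.222 and 0.935 % in body fat percentage.

(0.222, 0.935)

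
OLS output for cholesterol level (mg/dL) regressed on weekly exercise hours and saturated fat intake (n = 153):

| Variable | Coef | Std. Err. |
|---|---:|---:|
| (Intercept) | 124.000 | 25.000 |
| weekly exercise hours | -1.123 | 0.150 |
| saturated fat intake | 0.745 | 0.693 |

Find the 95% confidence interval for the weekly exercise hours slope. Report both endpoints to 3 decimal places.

Read off: b = -1.123, SE = 0.150 for weekly exercise hours.
df = n − k − 1 = 153 − 2 − 1 = 150.
t* = t_{0.025, 150} = 1.975905.
Margin = t* × SE = 1.975905 × 0.150 = 0.29639.
CI: -1.123 ± 0.29639 → (-1.419, -0.827).

(-1.419, -0.827)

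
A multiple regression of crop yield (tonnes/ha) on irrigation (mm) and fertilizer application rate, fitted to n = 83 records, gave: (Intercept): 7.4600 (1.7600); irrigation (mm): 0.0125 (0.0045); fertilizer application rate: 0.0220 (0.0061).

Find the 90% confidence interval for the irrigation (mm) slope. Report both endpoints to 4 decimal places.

(0.0050, 0.0200)

Read off: b = 0.0125, SE = 0.0045 for irrigation (mm).
df = n − k − 1 = 83 − 2 − 1 = 80.
t* = t_{0.05, 80} = 1.664125.
Margin = t* × SE = 1.664125 × 0.0045 = 0.007489.
CI: 0.0125 ± 0.007489 → (0.0050, 0.0200).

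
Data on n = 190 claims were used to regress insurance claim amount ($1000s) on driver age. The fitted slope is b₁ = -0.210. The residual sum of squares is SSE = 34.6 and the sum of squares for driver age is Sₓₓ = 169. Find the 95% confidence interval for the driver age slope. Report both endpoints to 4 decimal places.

MSE = SSE/(n − 2) = 34.6/188 = 0.184043.
SE(b₁) = √(MSE/Sₓₓ) = √(0.184043/169) = 0.0330001.
df = n − 2 = 188.
t* = t_{0.025, 188} = 1.972663.
Margin = t* × SE = 1.972663 × 0.0330001 = 0.065098.
CI: -0.210 ± 0.065098 → (-0.2751, -0.1449).
With 95% confidence, each one-unit increase in driver age is associated with a change of between -0.2751 and -0.1449 $1000s in insurance claim amount.

(-0.2751, -0.1449)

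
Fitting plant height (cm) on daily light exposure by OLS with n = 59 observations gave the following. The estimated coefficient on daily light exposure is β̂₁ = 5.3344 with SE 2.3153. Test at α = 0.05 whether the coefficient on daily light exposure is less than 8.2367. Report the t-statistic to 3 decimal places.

H₀: β₁ = 8.2367 vs H₁: β₁ < 8.2367.
t = (β̂₁ − β₁⁰)/SE = (5.3344 − 8.2367) / 2.3153 = -1.254.
df = n − 2 = 59 − 2 = 57.
One-sided p ≈ 0.1076, which is ≥ 0.05, so fail to reject H₀.
The data do not give significant evidence that the true slope on daily light exposure is below 8.2367 cm per unit.

t = -1.254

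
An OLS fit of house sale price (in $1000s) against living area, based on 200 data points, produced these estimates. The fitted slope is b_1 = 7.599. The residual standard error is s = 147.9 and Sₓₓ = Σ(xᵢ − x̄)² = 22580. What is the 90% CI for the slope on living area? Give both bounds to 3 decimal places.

SE(b_1) = s/√Sₓₓ = 147.9/√22580 = 0.984252.
df = n − 2 = 198.
t* = t_{0.05, 198} = 1.652586.
Margin = t* × SE = 1.652586 × 0.984252 = 1.62656.
CI: 7.599 ± 1.62656 → (5.972, 9.226).
With 90% confidence, each one-unit increase in living area is associated with a change of between 5.972 and 9.226 $1000s in house sale price.

(5.972, 9.226)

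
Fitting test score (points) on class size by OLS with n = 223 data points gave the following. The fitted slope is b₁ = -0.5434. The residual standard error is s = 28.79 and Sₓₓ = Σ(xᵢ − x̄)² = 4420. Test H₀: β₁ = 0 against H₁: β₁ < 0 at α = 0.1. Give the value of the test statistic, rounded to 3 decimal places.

SE(b₁) = s/√Sₓₓ = 28.79/√4420 = 0.433043.
t = -0.5434 / 0.433043 = -1.255.
df = n − 2 = 221.
One-sided p ≈ 0.1054, which is ≥ 0.1, so fail to reject H₀.
The data do not give significant evidence that the true slope on class size is negative.

t = -1.255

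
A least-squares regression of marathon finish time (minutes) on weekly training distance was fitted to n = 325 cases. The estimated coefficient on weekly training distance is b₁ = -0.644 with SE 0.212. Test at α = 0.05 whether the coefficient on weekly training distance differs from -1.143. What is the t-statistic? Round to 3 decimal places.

H₀: β₁ = -1.143 vs H₁: β₁ ≠ -1.143.
t = (b₁ − β₁⁰)/SE = (-0.644 − (-1.143)) / 0.212 = 2.354.
df = n − 2 = 325 − 2 = 323.
Two-sided p ≈ 0.0192, which is < 0.05, so reject H₀.
There is evidence that the true slope on weekly training distance differs from -1.143 minutes per unit.

t = 2.354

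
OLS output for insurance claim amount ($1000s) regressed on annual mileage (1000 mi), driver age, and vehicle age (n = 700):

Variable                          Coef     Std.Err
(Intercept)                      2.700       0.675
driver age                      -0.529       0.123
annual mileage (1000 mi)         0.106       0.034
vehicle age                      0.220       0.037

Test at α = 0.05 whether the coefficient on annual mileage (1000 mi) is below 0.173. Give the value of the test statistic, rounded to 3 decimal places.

Read off: b = 0.106, SE = 0.034 for annual mileage (1000 mi).
H₀: β₁ = 0.173 vs H₁: β₁ < 0.173.
t = (0.106 − 0.173) / 0.034 = -1.971.
df = n − k − 1 = 700 − 3 − 1 = 696.
One-sided p ≈ 0.0246, which is < 0.05, so reject H₀.
There is evidence that the true slope on annual mileage (1000 mi) is below 0.173 $1000s per unit, holding the other predictors fixed.

t = -1.971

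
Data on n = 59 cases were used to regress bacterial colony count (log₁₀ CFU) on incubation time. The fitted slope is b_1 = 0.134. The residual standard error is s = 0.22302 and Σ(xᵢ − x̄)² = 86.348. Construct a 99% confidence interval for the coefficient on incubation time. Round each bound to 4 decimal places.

(0.0700, 0.1980)

SE(b_1) = s/√Sₓₓ = 0.22302/√86.348 = 0.0240004.
df = n − 2 = 57.
t* = t_{0.005, 57} = 2.66487.
Margin = t* × SE = 2.66487 × 0.0240004 = 0.063958.
CI: 0.134 ± 0.063958 → (0.0700, 0.1980).
With 99% confidence, each one-unit increase in incubation time is associated with a change of between 0.0700 and 0.1980 log₁₀ CFU in bacterial colony count.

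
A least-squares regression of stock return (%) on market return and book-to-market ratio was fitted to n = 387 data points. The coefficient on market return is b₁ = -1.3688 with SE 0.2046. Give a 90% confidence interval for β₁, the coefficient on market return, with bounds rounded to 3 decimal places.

df = n − k − 1 = 387 − 2 − 1 = 384.
t* = t_{0.05, 384} = 1.648831.
Margin = t* × SE = 1.648831 × 0.2046 = 0.33735.
CI: -1.3688 ± 0.33735 → (-1.706, -1.031).
With 90% confidence, each one-unit increase in market return is associated with a change of between -1.706 and -1.031 % in stock return, holding the other predictors fixed.

(-1.706, -1.031)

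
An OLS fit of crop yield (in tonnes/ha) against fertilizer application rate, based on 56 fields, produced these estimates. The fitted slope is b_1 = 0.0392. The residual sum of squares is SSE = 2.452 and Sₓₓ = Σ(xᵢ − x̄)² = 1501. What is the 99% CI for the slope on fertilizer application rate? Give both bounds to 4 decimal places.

MSE = SSE/(n − 2) = 2.452/54 = 0.0454074.
SE(b_1) = √(MSE/Sₓₓ) = √(0.0454074/1501) = 0.00550013.
df = n − 2 = 54.
t* = t_{0.005, 54} = 2.669985.
Margin = t* × SE = 2.669985 × 0.00550013 = 0.014685.
CI: 0.0392 ± 0.014685 → (0.0245, 0.0539).
With 99% confidence, each one-unit increase in fertilizer application rate is associated with a change of between 0.0245 and 0.0539 tonnes/ha in crop yield.

(0.0245, 0.0539)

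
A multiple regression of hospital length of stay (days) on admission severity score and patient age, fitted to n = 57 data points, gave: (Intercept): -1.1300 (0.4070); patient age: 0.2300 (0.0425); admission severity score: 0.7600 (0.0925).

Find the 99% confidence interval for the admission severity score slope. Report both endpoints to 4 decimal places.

(0.5130, 1.0070)

Read off: b = 0.7600, SE = 0.0925 for admission severity score.
df = n − k − 1 = 57 − 2 − 1 = 54.
t* = t_{0.005, 54} = 2.669985.
Margin = t* × SE = 2.669985 × 0.0925 = 0.246974.
CI: 0.7600 ± 0.246974 → (0.5130, 1.0070).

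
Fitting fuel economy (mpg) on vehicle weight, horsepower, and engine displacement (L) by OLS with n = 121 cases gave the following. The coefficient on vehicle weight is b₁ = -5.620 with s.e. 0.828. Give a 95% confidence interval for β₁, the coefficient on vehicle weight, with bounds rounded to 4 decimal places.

(-7.2598, -3.9802)

df = n − k − 1 = 121 − 3 − 1 = 117.
t* = t_{0.025, 117} = 1.980448.
Margin = t* × SE = 1.980448 × 0.828 = 1.639811.
CI: -5.620 ± 1.639811 → (-7.2598, -3.9802).
With 95% confidence, each one-unit increase in vehicle weight is associated with a change of between -7.2598 and -3.9802 mpg in fuel economy, holding the other predictors fixed.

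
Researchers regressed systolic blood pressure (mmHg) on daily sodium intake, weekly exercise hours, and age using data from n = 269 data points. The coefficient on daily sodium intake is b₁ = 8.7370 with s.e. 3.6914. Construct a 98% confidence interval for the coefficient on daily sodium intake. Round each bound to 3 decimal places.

(0.097, 17.377)

df = n − k − 1 = 269 − 3 − 1 = 265.
t* = t_{0.01, 265} = 2.340502.
Margin = t* × SE = 2.340502 × 3.6914 = 8.63973.
CI: 8.7370 ± 8.63973 → (0.097, 17.377).
With 98% confidence, each one-unit increase in daily sodium intake is associated with a change of between 0.097 and 17.377 mmHg in systolic blood pressure, holding the other predictors fixed.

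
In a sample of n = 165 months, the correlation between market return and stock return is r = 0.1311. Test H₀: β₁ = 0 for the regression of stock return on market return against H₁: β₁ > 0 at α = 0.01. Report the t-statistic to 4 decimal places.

t = r·√(n − 2)/√(1 − r²) = 0.1311·√163/√0.982813 = 1.6883.
df = n − 2 = 163.
One-sided p ≈ 0.0466, which is ≥ 0.01, so fail to reject H₀.
The data do not give significant evidence of a linear association between market return and stock return.

t = 1.6883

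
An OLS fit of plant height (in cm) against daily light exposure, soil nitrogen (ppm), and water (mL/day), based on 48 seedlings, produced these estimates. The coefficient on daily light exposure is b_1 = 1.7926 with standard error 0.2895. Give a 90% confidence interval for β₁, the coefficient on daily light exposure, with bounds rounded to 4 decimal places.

df = n − k − 1 = 48 − 3 − 1 = 44.
t* = t_{0.05, 44} = 1.68023.
Margin = t* × SE = 1.68023 × 0.2895 = 0.486427.
CI: 1.7926 ± 0.486427 → (1.3062, 2.2790).
With 90% confidence, each one-unit increase in daily light exposure is associated with a change of between 1.3062 and 2.2790 cm in plant height, holding the other predictors fixed.

(1.3062, 2.2790)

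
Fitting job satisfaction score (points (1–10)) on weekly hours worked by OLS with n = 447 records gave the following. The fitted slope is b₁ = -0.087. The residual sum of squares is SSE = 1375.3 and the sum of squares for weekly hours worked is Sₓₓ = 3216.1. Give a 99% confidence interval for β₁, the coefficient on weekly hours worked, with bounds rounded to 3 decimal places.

(-0.167, -0.007)

MSE = SSE/(n − 2) = 1375.3/445 = 3.09056.
SE(b₁) = √(MSE/Sₓₓ) = √(3.09056/3216.1) = 0.0309994.
df = n − 2 = 445.
t* = t_{0.005, 445} = 2.586922.
Margin = t* × SE = 2.586922 × 0.0309994 = 0.08019.
CI: -0.087 ± 0.08019 → (-0.167, -0.007).
With 99% confidence, each one-unit increase in weekly hours worked is associated with a change of between -0.167 and -0.007 points (1–10) in job satisfaction score.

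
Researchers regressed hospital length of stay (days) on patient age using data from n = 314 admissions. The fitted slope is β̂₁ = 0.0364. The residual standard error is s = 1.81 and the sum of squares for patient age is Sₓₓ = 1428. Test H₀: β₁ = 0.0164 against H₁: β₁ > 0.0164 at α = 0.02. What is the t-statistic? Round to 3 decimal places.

t = 0.418

SE(β̂₁) = s/√Sₓₓ = 1.81/√1428 = 0.0478977.
t = (0.0364 − 0.0164) / 0.0478977 = 0.418.
df = n − 2 = 312.
One-sided p ≈ 0.3383, which is ≥ 0.02, so fail to reject H₀.
The data do not give significant evidence that the true slope on patient age exceeds 0.0164 days per unit.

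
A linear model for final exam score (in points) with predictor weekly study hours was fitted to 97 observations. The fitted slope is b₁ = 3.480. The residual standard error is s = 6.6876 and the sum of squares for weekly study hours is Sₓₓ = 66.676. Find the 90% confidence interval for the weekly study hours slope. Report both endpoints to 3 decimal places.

SE(b₁) = s/√Sₓₓ = 6.6876/√66.676 = 0.819003.
df = n − 2 = 95.
t* = t_{0.05, 95} = 1.661052.
Margin = t* × SE = 1.661052 × 0.819003 = 1.36041.
CI: 3.480 ± 1.36041 → (2.120, 4.840).
With 90% confidence, each one-unit increase in weekly study hours is associated with a change of between 2.120 and 4.840 points in final exam score.

(2.120, 4.840)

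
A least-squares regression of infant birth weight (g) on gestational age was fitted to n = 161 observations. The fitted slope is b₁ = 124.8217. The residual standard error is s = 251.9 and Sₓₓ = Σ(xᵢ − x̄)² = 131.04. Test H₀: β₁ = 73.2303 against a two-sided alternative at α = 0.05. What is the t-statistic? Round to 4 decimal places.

t = 2.3445

SE(b₁) = s/√Sₓₓ = 251.9/√131.04 = 22.0052.
t = (124.8217 − 73.2303) / 22.0052 = 2.3445.
df = n − 2 = 159.
Two-sided p ≈ 0.0203, which is < 0.05, so reject H₀.
There is evidence that the true slope on gestational age differs from 73.2303 g per unit.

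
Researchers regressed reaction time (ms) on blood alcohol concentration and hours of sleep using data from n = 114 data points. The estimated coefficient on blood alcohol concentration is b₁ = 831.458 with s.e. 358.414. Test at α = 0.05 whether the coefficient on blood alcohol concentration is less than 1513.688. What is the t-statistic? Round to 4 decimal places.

H₀: β₁ = 1513.688 vs H₁: β₁ < 1513.688.
t = (b₁ − β₁⁰)/SE = (831.458 − 1513.688) / 358.414 = -1.9035.
df = n − k − 1 = 114 − 2 − 1 = 111.
One-sided p ≈ 0.0298, which is < 0.05, so reject H₀.
There is evidence that the true slope on blood alcohol concentration is below 1513.688 ms per unit, holding the other predictors fixed.

t = -1.9035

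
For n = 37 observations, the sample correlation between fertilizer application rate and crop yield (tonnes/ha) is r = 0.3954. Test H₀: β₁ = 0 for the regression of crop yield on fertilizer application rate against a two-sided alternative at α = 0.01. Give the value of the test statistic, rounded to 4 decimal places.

t = 2.5468

t = r·√(n − 2)/√(1 − r²) = 0.3954·√35/√0.843659 = 2.5468.
df = n − 2 = 35.
Two-sided p ≈ 0.0154, which is ≥ 0.01, so fail to reject H₀.
The data do not give significant evidence of a linear association between fertilizer application rate and crop yield.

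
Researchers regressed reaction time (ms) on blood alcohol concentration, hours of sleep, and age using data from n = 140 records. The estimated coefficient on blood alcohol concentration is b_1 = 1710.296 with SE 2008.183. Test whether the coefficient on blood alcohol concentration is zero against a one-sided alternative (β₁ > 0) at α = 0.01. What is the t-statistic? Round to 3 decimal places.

t = 0.852

H₀: β₁ = 0 vs H₁: β₁ > 0.
t = (b_1 − β₁⁰)/SE = 1710.296 / 2008.183 = 0.852.
df = n − k − 1 = 140 − 3 − 1 = 136.
One-sided p ≈ 0.1979, which is ≥ 0.01, so fail to reject H₀.
The data do not give significant evidence that the true slope on blood alcohol concentration is positive, holding the other predictors fixed.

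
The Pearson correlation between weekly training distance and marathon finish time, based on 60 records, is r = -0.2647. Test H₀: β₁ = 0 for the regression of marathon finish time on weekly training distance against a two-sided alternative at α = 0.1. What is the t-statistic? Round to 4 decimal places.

t = r·√(n − 2)/√(1 − r²) = -0.2647·√58/√0.929934 = -2.0905.
df = n − 2 = 58.
Two-sided p ≈ 0.0410, which is < 0.1, so reject H₀.
There is evidence of a linear association between weekly training distance and marathon finish time.

t = -2.0905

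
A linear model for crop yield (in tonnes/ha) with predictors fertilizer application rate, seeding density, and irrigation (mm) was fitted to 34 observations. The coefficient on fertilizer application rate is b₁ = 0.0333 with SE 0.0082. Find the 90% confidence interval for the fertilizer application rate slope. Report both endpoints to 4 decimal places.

df = n − k − 1 = 34 − 3 − 1 = 30.
t* = t_{0.05, 30} = 1.697261.
Margin = t* × SE = 1.697261 × 0.0082 = 0.013918.
CI: 0.0333 ± 0.013918 → (0.0194, 0.0472).
With 90% confidence, each one-unit increase in fertilizer application rate is associated with a change of between 0.0194 and 0.0472 tonnes/ha in crop yield, holding the other predictors fixed.

(0.0194, 0.0472)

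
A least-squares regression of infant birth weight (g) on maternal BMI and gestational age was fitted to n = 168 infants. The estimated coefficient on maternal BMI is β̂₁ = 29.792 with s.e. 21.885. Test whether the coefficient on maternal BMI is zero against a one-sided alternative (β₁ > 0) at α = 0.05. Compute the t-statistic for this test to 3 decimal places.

t = 1.361

H₀: β₁ = 0 vs H₁: β₁ > 0.
t = (β̂₁ − β₁⁰)/SE = 29.792 / 21.885 = 1.361.
df = n − k − 1 = 168 − 2 − 1 = 165.
One-sided p ≈ 0.0876, which is ≥ 0.05, so fail to reject H₀.
The data do not give significant evidence that the true slope on maternal BMI is positive, holding the other predictors fixed.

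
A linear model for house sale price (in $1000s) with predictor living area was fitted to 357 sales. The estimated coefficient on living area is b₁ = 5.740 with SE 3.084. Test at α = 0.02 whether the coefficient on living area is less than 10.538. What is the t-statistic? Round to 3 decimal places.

H₀: β₁ = 10.538 vs H₁: β₁ < 10.538.
t = (b₁ − β₁⁰)/SE = (5.740 − 10.538) / 3.084 = -1.556.
df = n − 2 = 357 − 2 = 355.
One-sided p ≈ 0.0603, which is ≥ 0.02, so fail to reject H₀.
The data do not give significant evidence that the true slope on living area is below 10.538 $1000s per unit.

t = -1.556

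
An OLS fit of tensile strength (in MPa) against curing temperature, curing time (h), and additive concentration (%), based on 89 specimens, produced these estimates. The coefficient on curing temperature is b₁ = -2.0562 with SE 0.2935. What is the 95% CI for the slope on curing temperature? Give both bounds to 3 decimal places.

(-2.640, -1.473)

df = n − k − 1 = 89 − 3 − 1 = 85.
t* = t_{0.025, 85} = 1.988268.
Margin = t* × SE = 1.988268 × 0.2935 = 0.58356.
CI: -2.0562 ± 0.58356 → (-2.640, -1.473).
With 95% confidence, each one-unit increase in curing temperature is associated with a change of between -2.640 and -1.473 MPa in tensile strength, holding the other predictors fixed.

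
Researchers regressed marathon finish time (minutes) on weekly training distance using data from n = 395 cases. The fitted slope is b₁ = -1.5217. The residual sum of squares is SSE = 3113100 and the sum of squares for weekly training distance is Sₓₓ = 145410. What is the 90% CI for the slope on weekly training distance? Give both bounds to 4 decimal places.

MSE = SSE/(n − 2) = 3113100/393 = 7921.37.
SE(b₁) = √(MSE/Sₓₓ) = √(7921.37/145410) = 0.233401.
df = n − 2 = 393.
t* = t_{0.05, 393} = 1.64874.
Margin = t* × SE = 1.64874 × 0.233401 = 0.384818.
CI: -1.5217 ± 0.384818 → (-1.9065, -1.1369).
With 90% confidence, each one-unit increase in weekly training distance is associated with a change of between -1.9065 and -1.1369 minutes in marathon finish time.

(-1.9065, -1.1369)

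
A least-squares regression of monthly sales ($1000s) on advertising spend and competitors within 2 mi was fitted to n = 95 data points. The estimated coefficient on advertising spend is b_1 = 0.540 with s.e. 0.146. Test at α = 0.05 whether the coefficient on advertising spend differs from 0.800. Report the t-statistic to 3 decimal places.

H₀: β₁ = 0.800 vs H₁: β₁ ≠ 0.800.
t = (b_1 − β₁⁰)/SE = (0.540 − 0.800) / 0.146 = -1.781.
df = n − k − 1 = 95 − 2 − 1 = 92.
Two-sided p ≈ 0.0782, which is ≥ 0.05, so fail to reject H₀.
The data are consistent with a true slope of 0.800 $1000s per unit of advertising spend, holding the other predictors fixed.

t = -1.781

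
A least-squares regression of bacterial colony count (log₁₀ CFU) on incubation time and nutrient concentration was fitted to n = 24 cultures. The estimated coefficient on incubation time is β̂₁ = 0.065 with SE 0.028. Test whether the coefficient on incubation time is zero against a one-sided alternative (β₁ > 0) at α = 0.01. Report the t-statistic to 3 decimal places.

t = 2.321

H₀: β₁ = 0 vs H₁: β₁ > 0.
t = (β̂₁ − β₁⁰)/SE = 0.065 / 0.028 = 2.321.
df = n − k − 1 = 24 − 2 − 1 = 21.
One-sided p ≈ 0.0152, which is ≥ 0.01, so fail to reject H₀.
The data do not give significant evidence that the true slope on incubation time is positive, holding the other predictors fixed.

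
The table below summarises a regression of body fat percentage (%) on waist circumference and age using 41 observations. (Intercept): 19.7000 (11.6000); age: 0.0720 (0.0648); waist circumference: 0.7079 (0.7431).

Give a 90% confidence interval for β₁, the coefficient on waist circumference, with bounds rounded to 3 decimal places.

Read off: b = 0.7079, SE = 0.7431 for waist circumference.
df = n − k − 1 = 41 − 2 − 1 = 38.
t* = t_{0.05, 38} = 1.685954.
Margin = t* × SE = 1.685954 × 0.7431 = 1.25283.
CI: 0.7079 ± 1.25283 → (-0.545, 1.961).

(-0.545, 1.961)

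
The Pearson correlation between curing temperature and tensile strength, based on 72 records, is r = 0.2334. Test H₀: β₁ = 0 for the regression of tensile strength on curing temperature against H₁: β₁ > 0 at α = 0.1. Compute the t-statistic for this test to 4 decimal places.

t = 2.0082

t = r·√(n − 2)/√(1 − r²) = 0.2334·√70/√0.945524 = 2.0082.
df = n − 2 = 70.
One-sided p ≈ 0.0242, which is < 0.1, so reject H₀.
There is evidence of a linear association between curing temperature and tensile strength.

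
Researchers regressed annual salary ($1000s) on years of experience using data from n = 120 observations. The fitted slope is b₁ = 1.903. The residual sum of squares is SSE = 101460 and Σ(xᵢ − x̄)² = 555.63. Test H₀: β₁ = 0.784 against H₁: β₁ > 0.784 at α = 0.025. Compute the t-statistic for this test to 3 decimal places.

t = 0.900

MSE = SSE/(n − 2) = 101460/118 = 859.831.
SE(b₁) = √(MSE/Sₓₓ) = √(859.831/555.63) = 1.24398.
t = (1.903 − 0.784) / 1.24398 = 0.900.
df = n − 2 = 118.
One-sided p ≈ 0.1851, which is ≥ 0.025, so fail to reject H₀.
The data do not give significant evidence that the true slope on years of experience exceeds 0.784 $1000s per unit.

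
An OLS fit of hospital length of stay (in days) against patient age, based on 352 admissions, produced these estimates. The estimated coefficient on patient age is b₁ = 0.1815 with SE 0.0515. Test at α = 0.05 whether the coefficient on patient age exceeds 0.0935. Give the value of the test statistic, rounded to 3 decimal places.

t = 1.709

H₀: β₁ = 0.0935 vs H₁: β₁ > 0.0935.
t = (b₁ − β₁⁰)/SE = (0.1815 − 0.0935) / 0.0515 = 1.709.
df = n − 2 = 352 − 2 = 350.
One-sided p ≈ 0.0442, which is < 0.05, so reject H₀.
There is evidence that the true slope on patient age exceeds 0.0935 days per unit.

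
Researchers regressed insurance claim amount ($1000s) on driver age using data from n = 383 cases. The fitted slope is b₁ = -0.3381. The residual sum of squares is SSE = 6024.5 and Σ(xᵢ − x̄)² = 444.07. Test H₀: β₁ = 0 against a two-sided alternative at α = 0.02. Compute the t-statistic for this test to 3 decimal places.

t = -1.792

MSE = SSE/(n − 2) = 6024.5/381 = 15.8123.
SE(b₁) = √(MSE/Sₓₓ) = √(15.8123/444.07) = 0.1887.
t = -0.3381 / 0.1887 = -1.792.
df = n − 2 = 381.
Two-sided p ≈ 0.0740, which is ≥ 0.02, so fail to reject H₀.
The data do not give significant evidence of an association between driver age and insurance claim amount.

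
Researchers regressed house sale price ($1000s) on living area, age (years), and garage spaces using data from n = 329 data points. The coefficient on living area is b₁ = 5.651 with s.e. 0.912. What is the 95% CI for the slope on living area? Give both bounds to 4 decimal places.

(3.8568, 7.4452)

df = n − k − 1 = 329 − 3 − 1 = 325.
t* = t_{0.025, 325} = 1.96729.
Margin = t* × SE = 1.96729 × 0.912 = 1.794169.
CI: 5.651 ± 1.794169 → (3.8568, 7.4452).
With 95% confidence, each one-unit increase in living area is associated with a change of between 3.8568 and 7.4452 $1000s in house sale price, holding the other predictors fixed.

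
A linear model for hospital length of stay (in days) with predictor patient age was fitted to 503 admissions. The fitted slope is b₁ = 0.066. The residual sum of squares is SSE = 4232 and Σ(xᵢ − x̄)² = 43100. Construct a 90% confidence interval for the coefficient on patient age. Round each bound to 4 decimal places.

MSE = SSE/(n − 2) = 4232/501 = 8.44711.
SE(b₁) = √(MSE/Sₓₓ) = √(8.44711/43100) = 0.0139996.
df = n − 2 = 501.
t* = t_{0.05, 501} = 1.647901.
Margin = t* × SE = 1.647901 × 0.0139996 = 0.023070.
CI: 0.066 ± 0.023070 → (0.0429, 0.0891).
With 90% confidence, each one-unit increase in patient age is associated with a change of between 0.0429 and 0.0891 days in hospital length of stay.

(0.0429, 0.0891)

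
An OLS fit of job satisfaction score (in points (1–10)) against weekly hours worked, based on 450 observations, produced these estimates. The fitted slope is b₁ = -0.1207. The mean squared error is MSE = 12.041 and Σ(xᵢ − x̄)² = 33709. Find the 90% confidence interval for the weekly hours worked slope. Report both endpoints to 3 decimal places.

SE(b₁) = √(MSE/Sₓₓ) = √(12.041/33709) = 0.0188998.
df = n − 2 = 448.
t* = t_{0.05, 448} = 1.648262.
Margin = t* × SE = 1.648262 × 0.0188998 = 0.03115.
CI: -0.1207 ± 0.03115 → (-0.152, -0.090).
With 90% confidence, each one-unit increase in weekly hours worked is associated with a change of between -0.152 and -0.090 points (1–10) in job satisfaction score.

(-0.152, -0.090)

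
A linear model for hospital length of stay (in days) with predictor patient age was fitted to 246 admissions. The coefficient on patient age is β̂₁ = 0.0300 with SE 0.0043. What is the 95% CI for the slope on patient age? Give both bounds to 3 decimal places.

(0.022, 0.038)

df = n − 2 = 246 − 2 = 244.
t* = t_{0.025, 244} = 1.969734.
Margin = t* × SE = 1.969734 × 0.0043 = 0.00847.
CI: 0.0300 ± 0.00847 → (0.022, 0.038).
With 95% confidence, each one-unit increase in patient age is associated with a change of between 0.022 and 0.038 days in hospital length of stay.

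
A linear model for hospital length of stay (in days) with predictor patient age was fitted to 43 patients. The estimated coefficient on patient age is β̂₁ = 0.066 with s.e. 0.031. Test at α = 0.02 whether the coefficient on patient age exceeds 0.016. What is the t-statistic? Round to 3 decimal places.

t = 1.613

H₀: β₁ = 0.016 vs H₁: β₁ > 0.016.
t = (β̂₁ − β₁⁰)/SE = (0.066 − 0.016) / 0.031 = 1.613.
df = n − 2 = 43 − 2 = 41.
One-sided p ≈ 0.0572, which is ≥ 0.02, so fail to reject H₀.
The data do not give significant evidence that the true slope on patient age exceeds 0.016 days per unit.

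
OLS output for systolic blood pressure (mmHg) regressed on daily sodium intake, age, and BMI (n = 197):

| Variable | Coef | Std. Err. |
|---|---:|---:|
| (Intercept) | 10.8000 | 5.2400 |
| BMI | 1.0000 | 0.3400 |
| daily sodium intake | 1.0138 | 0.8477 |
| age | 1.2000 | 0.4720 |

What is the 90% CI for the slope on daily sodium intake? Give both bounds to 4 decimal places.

(-0.3873, 2.4149)

Read off: b = 1.0138, SE = 0.8477 for daily sodium intake.
df = n − k − 1 = 197 − 3 − 1 = 193.
t* = t_{0.05, 193} = 1.652787.
Margin = t* × SE = 1.652787 × 0.8477 = 1.401068.
CI: 1.0138 ± 1.401068 → (-0.3873, 2.4149).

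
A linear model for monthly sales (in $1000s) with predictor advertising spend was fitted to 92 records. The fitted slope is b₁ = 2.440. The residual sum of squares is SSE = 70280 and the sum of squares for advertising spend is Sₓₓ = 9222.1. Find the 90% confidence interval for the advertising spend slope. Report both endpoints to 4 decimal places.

(1.9564, 2.9236)

MSE = SSE/(n − 2) = 70280/90 = 780.889.
SE(b₁) = √(MSE/Sₓₓ) = √(780.889/9222.1) = 0.290991.
df = n − 2 = 90.
t* = t_{0.05, 90} = 1.661961.
Margin = t* × SE = 1.661961 × 0.290991 = 0.483616.
CI: 2.440 ± 0.483616 → (1.9564, 2.9236).
With 90% confidence, each one-unit increase in advertising spend is associated with a change of between 1.9564 and 2.9236 $1000s in monthly sales.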